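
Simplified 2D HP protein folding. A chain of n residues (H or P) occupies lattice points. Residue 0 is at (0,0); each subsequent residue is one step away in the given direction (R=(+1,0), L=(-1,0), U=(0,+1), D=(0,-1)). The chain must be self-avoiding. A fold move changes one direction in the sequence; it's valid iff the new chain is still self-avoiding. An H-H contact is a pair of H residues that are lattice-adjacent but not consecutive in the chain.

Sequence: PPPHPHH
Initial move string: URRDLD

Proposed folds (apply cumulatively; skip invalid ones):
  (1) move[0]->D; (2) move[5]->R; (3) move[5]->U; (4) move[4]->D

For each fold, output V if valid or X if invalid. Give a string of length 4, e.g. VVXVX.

Initial: URRDLD -> [(0, 0), (0, 1), (1, 1), (2, 1), (2, 0), (1, 0), (1, -1)]
Fold 1: move[0]->D => DRRDLD VALID
Fold 2: move[5]->R => DRRDLR INVALID (collision), skipped
Fold 3: move[5]->U => DRRDLU INVALID (collision), skipped
Fold 4: move[4]->D => DRRDDD VALID

Answer: VXXV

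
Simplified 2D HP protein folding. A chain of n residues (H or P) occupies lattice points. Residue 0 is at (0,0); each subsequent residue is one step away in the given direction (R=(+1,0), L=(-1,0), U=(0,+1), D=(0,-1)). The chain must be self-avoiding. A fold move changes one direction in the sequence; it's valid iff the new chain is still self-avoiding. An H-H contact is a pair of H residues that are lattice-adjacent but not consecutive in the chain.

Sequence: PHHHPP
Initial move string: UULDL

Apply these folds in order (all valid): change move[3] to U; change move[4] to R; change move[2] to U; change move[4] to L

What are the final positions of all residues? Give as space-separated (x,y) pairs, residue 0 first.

Initial moves: UULDL
Fold: move[3]->U => UULUL (positions: [(0, 0), (0, 1), (0, 2), (-1, 2), (-1, 3), (-2, 3)])
Fold: move[4]->R => UULUR (positions: [(0, 0), (0, 1), (0, 2), (-1, 2), (-1, 3), (0, 3)])
Fold: move[2]->U => UUUUR (positions: [(0, 0), (0, 1), (0, 2), (0, 3), (0, 4), (1, 4)])
Fold: move[4]->L => UUUUL (positions: [(0, 0), (0, 1), (0, 2), (0, 3), (0, 4), (-1, 4)])

Answer: (0,0) (0,1) (0,2) (0,3) (0,4) (-1,4)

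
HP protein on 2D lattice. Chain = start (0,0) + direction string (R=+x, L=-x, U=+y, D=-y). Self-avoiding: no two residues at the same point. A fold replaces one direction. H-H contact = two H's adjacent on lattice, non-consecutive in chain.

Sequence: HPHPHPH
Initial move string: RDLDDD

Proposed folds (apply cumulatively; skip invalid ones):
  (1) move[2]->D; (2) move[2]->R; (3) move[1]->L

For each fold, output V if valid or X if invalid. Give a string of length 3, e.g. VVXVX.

Answer: VVX

Derivation:
Initial: RDLDDD -> [(0, 0), (1, 0), (1, -1), (0, -1), (0, -2), (0, -3), (0, -4)]
Fold 1: move[2]->D => RDDDDD VALID
Fold 2: move[2]->R => RDRDDD VALID
Fold 3: move[1]->L => RLRDDD INVALID (collision), skipped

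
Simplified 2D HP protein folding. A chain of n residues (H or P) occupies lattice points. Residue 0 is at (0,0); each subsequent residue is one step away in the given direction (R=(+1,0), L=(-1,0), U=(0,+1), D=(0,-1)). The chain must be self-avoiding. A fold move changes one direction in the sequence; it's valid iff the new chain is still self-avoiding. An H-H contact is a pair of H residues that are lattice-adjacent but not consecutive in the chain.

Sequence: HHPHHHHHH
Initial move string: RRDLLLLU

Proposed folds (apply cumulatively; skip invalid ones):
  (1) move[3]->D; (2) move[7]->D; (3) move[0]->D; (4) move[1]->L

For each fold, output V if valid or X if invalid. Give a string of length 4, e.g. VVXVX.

Initial: RRDLLLLU -> [(0, 0), (1, 0), (2, 0), (2, -1), (1, -1), (0, -1), (-1, -1), (-2, -1), (-2, 0)]
Fold 1: move[3]->D => RRDDLLLU VALID
Fold 2: move[7]->D => RRDDLLLD VALID
Fold 3: move[0]->D => DRDDLLLD VALID
Fold 4: move[1]->L => DLDDLLLD VALID

Answer: VVVV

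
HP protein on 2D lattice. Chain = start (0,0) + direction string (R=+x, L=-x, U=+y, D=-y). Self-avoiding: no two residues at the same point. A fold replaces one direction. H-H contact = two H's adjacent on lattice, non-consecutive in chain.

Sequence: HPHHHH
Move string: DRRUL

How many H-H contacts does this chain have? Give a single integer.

Positions: [(0, 0), (0, -1), (1, -1), (2, -1), (2, 0), (1, 0)]
H-H contact: residue 0 @(0,0) - residue 5 @(1, 0)
H-H contact: residue 2 @(1,-1) - residue 5 @(1, 0)

Answer: 2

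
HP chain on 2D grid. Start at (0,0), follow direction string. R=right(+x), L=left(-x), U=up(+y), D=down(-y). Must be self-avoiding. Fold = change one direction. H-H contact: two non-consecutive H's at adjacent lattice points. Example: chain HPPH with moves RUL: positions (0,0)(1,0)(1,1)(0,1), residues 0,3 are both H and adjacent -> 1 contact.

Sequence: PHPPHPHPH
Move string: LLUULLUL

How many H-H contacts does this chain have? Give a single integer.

Positions: [(0, 0), (-1, 0), (-2, 0), (-2, 1), (-2, 2), (-3, 2), (-4, 2), (-4, 3), (-5, 3)]
No H-H contacts found.

Answer: 0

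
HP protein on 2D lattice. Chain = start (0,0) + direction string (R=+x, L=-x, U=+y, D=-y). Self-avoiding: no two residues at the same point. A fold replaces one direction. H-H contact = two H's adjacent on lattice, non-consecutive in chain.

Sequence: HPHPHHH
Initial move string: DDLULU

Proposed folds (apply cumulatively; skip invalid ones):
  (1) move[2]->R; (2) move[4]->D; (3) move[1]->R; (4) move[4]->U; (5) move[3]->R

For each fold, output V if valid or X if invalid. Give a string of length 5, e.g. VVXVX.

Initial: DDLULU -> [(0, 0), (0, -1), (0, -2), (-1, -2), (-1, -1), (-2, -1), (-2, 0)]
Fold 1: move[2]->R => DDRULU INVALID (collision), skipped
Fold 2: move[4]->D => DDLUDU INVALID (collision), skipped
Fold 3: move[1]->R => DRLULU INVALID (collision), skipped
Fold 4: move[4]->U => DDLUUU VALID
Fold 5: move[3]->R => DDLRUU INVALID (collision), skipped

Answer: XXXVX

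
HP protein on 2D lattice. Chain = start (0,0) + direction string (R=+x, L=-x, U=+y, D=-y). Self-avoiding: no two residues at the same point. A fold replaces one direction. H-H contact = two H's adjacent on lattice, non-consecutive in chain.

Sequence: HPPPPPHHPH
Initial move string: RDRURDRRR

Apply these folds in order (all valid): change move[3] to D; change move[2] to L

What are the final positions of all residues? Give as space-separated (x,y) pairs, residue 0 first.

Initial moves: RDRURDRRR
Fold: move[3]->D => RDRDRDRRR (positions: [(0, 0), (1, 0), (1, -1), (2, -1), (2, -2), (3, -2), (3, -3), (4, -3), (5, -3), (6, -3)])
Fold: move[2]->L => RDLDRDRRR (positions: [(0, 0), (1, 0), (1, -1), (0, -1), (0, -2), (1, -2), (1, -3), (2, -3), (3, -3), (4, -3)])

Answer: (0,0) (1,0) (1,-1) (0,-1) (0,-2) (1,-2) (1,-3) (2,-3) (3,-3) (4,-3)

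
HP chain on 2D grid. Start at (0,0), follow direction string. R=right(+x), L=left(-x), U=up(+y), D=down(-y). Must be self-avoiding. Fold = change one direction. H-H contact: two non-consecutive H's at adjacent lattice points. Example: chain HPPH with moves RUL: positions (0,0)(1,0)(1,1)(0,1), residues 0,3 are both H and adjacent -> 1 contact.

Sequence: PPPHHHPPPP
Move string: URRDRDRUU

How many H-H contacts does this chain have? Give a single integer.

Positions: [(0, 0), (0, 1), (1, 1), (2, 1), (2, 0), (3, 0), (3, -1), (4, -1), (4, 0), (4, 1)]
No H-H contacts found.

Answer: 0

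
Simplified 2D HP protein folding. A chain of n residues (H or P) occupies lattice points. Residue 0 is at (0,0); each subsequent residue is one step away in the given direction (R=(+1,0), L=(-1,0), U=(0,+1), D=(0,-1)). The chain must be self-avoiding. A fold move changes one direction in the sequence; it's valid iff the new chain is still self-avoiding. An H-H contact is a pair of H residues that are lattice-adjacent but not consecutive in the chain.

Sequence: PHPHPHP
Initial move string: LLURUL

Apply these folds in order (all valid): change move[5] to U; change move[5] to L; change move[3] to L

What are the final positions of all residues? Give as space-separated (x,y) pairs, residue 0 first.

Initial moves: LLURUL
Fold: move[5]->U => LLURUU (positions: [(0, 0), (-1, 0), (-2, 0), (-2, 1), (-1, 1), (-1, 2), (-1, 3)])
Fold: move[5]->L => LLURUL (positions: [(0, 0), (-1, 0), (-2, 0), (-2, 1), (-1, 1), (-1, 2), (-2, 2)])
Fold: move[3]->L => LLULUL (positions: [(0, 0), (-1, 0), (-2, 0), (-2, 1), (-3, 1), (-3, 2), (-4, 2)])

Answer: (0,0) (-1,0) (-2,0) (-2,1) (-3,1) (-3,2) (-4,2)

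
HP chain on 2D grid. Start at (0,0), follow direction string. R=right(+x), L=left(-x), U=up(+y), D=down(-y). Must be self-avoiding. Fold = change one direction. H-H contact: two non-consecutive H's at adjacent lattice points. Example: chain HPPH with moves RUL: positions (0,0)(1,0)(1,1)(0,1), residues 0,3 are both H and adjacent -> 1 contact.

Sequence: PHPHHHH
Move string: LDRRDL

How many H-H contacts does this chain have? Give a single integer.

Answer: 1

Derivation:
Positions: [(0, 0), (-1, 0), (-1, -1), (0, -1), (1, -1), (1, -2), (0, -2)]
H-H contact: residue 3 @(0,-1) - residue 6 @(0, -2)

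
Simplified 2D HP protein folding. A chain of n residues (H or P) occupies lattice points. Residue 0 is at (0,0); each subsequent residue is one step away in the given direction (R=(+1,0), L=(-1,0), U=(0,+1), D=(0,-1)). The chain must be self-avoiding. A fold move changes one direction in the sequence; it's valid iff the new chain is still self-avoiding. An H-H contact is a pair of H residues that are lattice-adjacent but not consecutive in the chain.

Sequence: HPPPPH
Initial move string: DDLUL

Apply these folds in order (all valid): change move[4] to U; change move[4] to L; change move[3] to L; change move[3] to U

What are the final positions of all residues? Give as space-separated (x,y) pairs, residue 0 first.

Initial moves: DDLUL
Fold: move[4]->U => DDLUU (positions: [(0, 0), (0, -1), (0, -2), (-1, -2), (-1, -1), (-1, 0)])
Fold: move[4]->L => DDLUL (positions: [(0, 0), (0, -1), (0, -2), (-1, -2), (-1, -1), (-2, -1)])
Fold: move[3]->L => DDLLL (positions: [(0, 0), (0, -1), (0, -2), (-1, -2), (-2, -2), (-3, -2)])
Fold: move[3]->U => DDLUL (positions: [(0, 0), (0, -1), (0, -2), (-1, -2), (-1, -1), (-2, -1)])

Answer: (0,0) (0,-1) (0,-2) (-1,-2) (-1,-1) (-2,-1)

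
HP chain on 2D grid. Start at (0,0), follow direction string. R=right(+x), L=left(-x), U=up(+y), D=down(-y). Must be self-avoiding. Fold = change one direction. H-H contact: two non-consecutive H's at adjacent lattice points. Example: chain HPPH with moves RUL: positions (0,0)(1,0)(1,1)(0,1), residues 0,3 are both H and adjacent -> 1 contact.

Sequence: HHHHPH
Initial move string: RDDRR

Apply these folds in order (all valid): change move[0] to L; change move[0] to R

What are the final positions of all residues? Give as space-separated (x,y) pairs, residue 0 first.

Initial moves: RDDRR
Fold: move[0]->L => LDDRR (positions: [(0, 0), (-1, 0), (-1, -1), (-1, -2), (0, -2), (1, -2)])
Fold: move[0]->R => RDDRR (positions: [(0, 0), (1, 0), (1, -1), (1, -2), (2, -2), (3, -2)])

Answer: (0,0) (1,0) (1,-1) (1,-2) (2,-2) (3,-2)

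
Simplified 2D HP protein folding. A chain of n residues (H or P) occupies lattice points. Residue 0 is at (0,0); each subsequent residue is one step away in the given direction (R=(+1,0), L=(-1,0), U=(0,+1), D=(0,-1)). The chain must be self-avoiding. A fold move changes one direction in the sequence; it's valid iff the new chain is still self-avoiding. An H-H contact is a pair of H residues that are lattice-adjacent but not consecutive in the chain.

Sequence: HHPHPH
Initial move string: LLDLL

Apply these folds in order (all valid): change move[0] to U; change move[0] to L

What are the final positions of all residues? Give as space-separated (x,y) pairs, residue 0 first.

Initial moves: LLDLL
Fold: move[0]->U => ULDLL (positions: [(0, 0), (0, 1), (-1, 1), (-1, 0), (-2, 0), (-3, 0)])
Fold: move[0]->L => LLDLL (positions: [(0, 0), (-1, 0), (-2, 0), (-2, -1), (-3, -1), (-4, -1)])

Answer: (0,0) (-1,0) (-2,0) (-2,-1) (-3,-1) (-4,-1)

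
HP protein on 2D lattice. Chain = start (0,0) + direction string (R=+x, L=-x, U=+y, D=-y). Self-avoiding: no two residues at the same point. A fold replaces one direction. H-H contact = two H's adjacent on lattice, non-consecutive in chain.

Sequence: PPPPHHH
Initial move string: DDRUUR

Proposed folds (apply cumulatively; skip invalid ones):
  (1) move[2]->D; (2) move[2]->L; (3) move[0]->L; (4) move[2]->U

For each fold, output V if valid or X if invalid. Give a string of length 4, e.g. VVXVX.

Initial: DDRUUR -> [(0, 0), (0, -1), (0, -2), (1, -2), (1, -1), (1, 0), (2, 0)]
Fold 1: move[2]->D => DDDUUR INVALID (collision), skipped
Fold 2: move[2]->L => DDLUUR INVALID (collision), skipped
Fold 3: move[0]->L => LDRUUR INVALID (collision), skipped
Fold 4: move[2]->U => DDUUUR INVALID (collision), skipped

Answer: XXXX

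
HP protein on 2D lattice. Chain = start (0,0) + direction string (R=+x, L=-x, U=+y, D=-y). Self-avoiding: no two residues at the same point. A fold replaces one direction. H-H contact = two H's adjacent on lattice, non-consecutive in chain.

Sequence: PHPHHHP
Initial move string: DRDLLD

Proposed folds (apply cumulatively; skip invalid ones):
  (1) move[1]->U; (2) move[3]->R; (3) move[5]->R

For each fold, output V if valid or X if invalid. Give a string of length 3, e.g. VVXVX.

Initial: DRDLLD -> [(0, 0), (0, -1), (1, -1), (1, -2), (0, -2), (-1, -2), (-1, -3)]
Fold 1: move[1]->U => DUDLLD INVALID (collision), skipped
Fold 2: move[3]->R => DRDRLD INVALID (collision), skipped
Fold 3: move[5]->R => DRDLLR INVALID (collision), skipped

Answer: XXX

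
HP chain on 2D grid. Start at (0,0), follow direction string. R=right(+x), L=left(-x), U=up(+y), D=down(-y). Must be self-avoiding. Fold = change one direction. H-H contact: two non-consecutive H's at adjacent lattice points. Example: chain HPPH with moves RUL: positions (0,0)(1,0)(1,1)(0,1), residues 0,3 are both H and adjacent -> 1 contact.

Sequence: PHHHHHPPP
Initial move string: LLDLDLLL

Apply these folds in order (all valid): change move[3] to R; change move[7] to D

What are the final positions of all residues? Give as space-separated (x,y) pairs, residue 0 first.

Initial moves: LLDLDLLL
Fold: move[3]->R => LLDRDLLL (positions: [(0, 0), (-1, 0), (-2, 0), (-2, -1), (-1, -1), (-1, -2), (-2, -2), (-3, -2), (-4, -2)])
Fold: move[7]->D => LLDRDLLD (positions: [(0, 0), (-1, 0), (-2, 0), (-2, -1), (-1, -1), (-1, -2), (-2, -2), (-3, -2), (-3, -3)])

Answer: (0,0) (-1,0) (-2,0) (-2,-1) (-1,-1) (-1,-2) (-2,-2) (-3,-2) (-3,-3)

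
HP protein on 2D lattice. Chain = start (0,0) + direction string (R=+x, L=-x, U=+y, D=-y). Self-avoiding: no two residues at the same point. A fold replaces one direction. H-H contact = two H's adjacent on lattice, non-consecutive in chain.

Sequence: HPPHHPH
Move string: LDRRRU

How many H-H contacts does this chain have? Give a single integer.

Positions: [(0, 0), (-1, 0), (-1, -1), (0, -1), (1, -1), (2, -1), (2, 0)]
H-H contact: residue 0 @(0,0) - residue 3 @(0, -1)

Answer: 1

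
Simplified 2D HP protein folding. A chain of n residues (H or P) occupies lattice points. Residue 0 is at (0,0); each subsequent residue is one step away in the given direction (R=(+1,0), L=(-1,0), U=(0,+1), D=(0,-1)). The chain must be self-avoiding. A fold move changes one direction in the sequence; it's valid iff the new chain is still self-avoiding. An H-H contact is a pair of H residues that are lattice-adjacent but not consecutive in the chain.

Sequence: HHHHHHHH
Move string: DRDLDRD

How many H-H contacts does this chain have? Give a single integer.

Answer: 2

Derivation:
Positions: [(0, 0), (0, -1), (1, -1), (1, -2), (0, -2), (0, -3), (1, -3), (1, -4)]
H-H contact: residue 1 @(0,-1) - residue 4 @(0, -2)
H-H contact: residue 3 @(1,-2) - residue 6 @(1, -3)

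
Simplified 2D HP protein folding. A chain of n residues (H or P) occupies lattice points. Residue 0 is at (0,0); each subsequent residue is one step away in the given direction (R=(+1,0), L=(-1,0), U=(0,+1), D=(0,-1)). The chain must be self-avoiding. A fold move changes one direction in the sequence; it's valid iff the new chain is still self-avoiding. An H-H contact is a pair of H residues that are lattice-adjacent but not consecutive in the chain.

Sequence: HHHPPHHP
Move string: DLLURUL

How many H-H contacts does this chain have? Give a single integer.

Answer: 2

Derivation:
Positions: [(0, 0), (0, -1), (-1, -1), (-2, -1), (-2, 0), (-1, 0), (-1, 1), (-2, 1)]
H-H contact: residue 0 @(0,0) - residue 5 @(-1, 0)
H-H contact: residue 2 @(-1,-1) - residue 5 @(-1, 0)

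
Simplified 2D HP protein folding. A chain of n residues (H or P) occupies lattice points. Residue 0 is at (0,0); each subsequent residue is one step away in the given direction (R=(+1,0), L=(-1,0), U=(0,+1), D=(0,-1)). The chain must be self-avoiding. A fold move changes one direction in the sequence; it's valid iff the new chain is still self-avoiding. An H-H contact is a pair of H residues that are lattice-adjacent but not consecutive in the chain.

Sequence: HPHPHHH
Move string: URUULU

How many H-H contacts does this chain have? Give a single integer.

Answer: 0

Derivation:
Positions: [(0, 0), (0, 1), (1, 1), (1, 2), (1, 3), (0, 3), (0, 4)]
No H-H contacts found.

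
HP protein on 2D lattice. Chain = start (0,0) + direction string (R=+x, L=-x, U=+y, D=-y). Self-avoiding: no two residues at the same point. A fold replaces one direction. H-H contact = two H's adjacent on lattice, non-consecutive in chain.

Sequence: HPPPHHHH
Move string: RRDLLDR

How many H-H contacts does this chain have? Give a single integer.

Answer: 2

Derivation:
Positions: [(0, 0), (1, 0), (2, 0), (2, -1), (1, -1), (0, -1), (0, -2), (1, -2)]
H-H contact: residue 0 @(0,0) - residue 5 @(0, -1)
H-H contact: residue 4 @(1,-1) - residue 7 @(1, -2)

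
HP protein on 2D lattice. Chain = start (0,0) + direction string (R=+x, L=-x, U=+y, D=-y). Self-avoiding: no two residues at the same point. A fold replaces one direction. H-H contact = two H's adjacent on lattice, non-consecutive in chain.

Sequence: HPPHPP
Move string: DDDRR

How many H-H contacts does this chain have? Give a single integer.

Positions: [(0, 0), (0, -1), (0, -2), (0, -3), (1, -3), (2, -3)]
No H-H contacts found.

Answer: 0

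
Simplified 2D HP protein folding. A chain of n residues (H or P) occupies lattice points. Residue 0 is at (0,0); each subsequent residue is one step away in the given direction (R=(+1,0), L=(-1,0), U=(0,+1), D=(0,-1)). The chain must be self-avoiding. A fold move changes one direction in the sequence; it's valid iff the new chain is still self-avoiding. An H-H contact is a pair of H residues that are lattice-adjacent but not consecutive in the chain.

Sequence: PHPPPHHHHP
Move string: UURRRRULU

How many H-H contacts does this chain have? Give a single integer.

Answer: 1

Derivation:
Positions: [(0, 0), (0, 1), (0, 2), (1, 2), (2, 2), (3, 2), (4, 2), (4, 3), (3, 3), (3, 4)]
H-H contact: residue 5 @(3,2) - residue 8 @(3, 3)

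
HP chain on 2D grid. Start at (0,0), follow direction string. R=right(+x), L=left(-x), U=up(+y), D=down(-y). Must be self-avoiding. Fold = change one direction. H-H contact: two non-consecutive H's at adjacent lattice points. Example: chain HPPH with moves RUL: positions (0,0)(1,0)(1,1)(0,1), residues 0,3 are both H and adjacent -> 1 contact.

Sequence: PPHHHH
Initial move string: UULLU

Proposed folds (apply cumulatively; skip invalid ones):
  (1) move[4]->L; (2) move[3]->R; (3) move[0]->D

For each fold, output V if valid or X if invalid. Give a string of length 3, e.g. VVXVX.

Answer: VXX

Derivation:
Initial: UULLU -> [(0, 0), (0, 1), (0, 2), (-1, 2), (-2, 2), (-2, 3)]
Fold 1: move[4]->L => UULLL VALID
Fold 2: move[3]->R => UULRL INVALID (collision), skipped
Fold 3: move[0]->D => DULLL INVALID (collision), skipped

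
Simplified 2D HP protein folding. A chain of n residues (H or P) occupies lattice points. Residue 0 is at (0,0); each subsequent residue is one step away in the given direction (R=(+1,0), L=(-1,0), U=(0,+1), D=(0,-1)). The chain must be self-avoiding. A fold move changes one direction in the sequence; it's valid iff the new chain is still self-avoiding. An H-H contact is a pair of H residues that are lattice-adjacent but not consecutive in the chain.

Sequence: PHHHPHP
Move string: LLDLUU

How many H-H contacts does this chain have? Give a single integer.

Answer: 1

Derivation:
Positions: [(0, 0), (-1, 0), (-2, 0), (-2, -1), (-3, -1), (-3, 0), (-3, 1)]
H-H contact: residue 2 @(-2,0) - residue 5 @(-3, 0)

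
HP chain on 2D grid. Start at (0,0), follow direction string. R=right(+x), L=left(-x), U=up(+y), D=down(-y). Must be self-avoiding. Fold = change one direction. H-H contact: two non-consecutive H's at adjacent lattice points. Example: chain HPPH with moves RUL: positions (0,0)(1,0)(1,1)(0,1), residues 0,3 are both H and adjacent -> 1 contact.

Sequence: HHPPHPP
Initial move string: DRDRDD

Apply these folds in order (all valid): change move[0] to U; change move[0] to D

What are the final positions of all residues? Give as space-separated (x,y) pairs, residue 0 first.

Answer: (0,0) (0,-1) (1,-1) (1,-2) (2,-2) (2,-3) (2,-4)

Derivation:
Initial moves: DRDRDD
Fold: move[0]->U => URDRDD (positions: [(0, 0), (0, 1), (1, 1), (1, 0), (2, 0), (2, -1), (2, -2)])
Fold: move[0]->D => DRDRDD (positions: [(0, 0), (0, -1), (1, -1), (1, -2), (2, -2), (2, -3), (2, -4)])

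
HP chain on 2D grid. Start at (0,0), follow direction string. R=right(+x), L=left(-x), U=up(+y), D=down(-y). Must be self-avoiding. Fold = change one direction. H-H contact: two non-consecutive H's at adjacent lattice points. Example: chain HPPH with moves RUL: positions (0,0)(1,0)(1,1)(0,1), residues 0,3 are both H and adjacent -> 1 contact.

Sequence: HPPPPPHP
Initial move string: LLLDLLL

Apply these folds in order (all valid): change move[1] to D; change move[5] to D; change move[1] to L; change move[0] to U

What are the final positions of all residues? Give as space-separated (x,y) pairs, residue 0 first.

Answer: (0,0) (0,1) (-1,1) (-2,1) (-2,0) (-3,0) (-3,-1) (-4,-1)

Derivation:
Initial moves: LLLDLLL
Fold: move[1]->D => LDLDLLL (positions: [(0, 0), (-1, 0), (-1, -1), (-2, -1), (-2, -2), (-3, -2), (-4, -2), (-5, -2)])
Fold: move[5]->D => LDLDLDL (positions: [(0, 0), (-1, 0), (-1, -1), (-2, -1), (-2, -2), (-3, -2), (-3, -3), (-4, -3)])
Fold: move[1]->L => LLLDLDL (positions: [(0, 0), (-1, 0), (-2, 0), (-3, 0), (-3, -1), (-4, -1), (-4, -2), (-5, -2)])
Fold: move[0]->U => ULLDLDL (positions: [(0, 0), (0, 1), (-1, 1), (-2, 1), (-2, 0), (-3, 0), (-3, -1), (-4, -1)])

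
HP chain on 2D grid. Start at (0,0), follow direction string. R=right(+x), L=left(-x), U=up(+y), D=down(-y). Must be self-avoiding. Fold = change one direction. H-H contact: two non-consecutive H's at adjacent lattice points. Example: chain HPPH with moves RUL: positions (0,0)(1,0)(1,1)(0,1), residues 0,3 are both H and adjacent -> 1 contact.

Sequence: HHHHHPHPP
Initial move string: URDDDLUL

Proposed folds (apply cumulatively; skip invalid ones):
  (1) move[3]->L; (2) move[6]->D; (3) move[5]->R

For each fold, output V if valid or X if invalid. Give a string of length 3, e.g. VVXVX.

Initial: URDDDLUL -> [(0, 0), (0, 1), (1, 1), (1, 0), (1, -1), (1, -2), (0, -2), (0, -1), (-1, -1)]
Fold 1: move[3]->L => URDLDLUL INVALID (collision), skipped
Fold 2: move[6]->D => URDDDLDL VALID
Fold 3: move[5]->R => URDDDRDL VALID

Answer: XVV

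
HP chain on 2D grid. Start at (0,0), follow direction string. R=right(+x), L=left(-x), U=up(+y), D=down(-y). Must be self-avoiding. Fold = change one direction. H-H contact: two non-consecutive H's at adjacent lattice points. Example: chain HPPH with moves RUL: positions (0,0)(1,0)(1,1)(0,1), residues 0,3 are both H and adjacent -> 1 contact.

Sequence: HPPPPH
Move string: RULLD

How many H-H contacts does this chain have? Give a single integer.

Positions: [(0, 0), (1, 0), (1, 1), (0, 1), (-1, 1), (-1, 0)]
H-H contact: residue 0 @(0,0) - residue 5 @(-1, 0)

Answer: 1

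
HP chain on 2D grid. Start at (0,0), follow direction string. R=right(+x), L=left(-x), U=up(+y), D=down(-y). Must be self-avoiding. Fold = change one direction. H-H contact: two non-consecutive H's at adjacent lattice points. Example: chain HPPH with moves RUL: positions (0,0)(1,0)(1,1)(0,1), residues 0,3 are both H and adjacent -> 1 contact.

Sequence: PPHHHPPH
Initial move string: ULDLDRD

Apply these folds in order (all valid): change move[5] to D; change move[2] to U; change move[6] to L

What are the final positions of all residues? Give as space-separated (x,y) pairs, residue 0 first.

Initial moves: ULDLDRD
Fold: move[5]->D => ULDLDDD (positions: [(0, 0), (0, 1), (-1, 1), (-1, 0), (-2, 0), (-2, -1), (-2, -2), (-2, -3)])
Fold: move[2]->U => ULULDDD (positions: [(0, 0), (0, 1), (-1, 1), (-1, 2), (-2, 2), (-2, 1), (-2, 0), (-2, -1)])
Fold: move[6]->L => ULULDDL (positions: [(0, 0), (0, 1), (-1, 1), (-1, 2), (-2, 2), (-2, 1), (-2, 0), (-3, 0)])

Answer: (0,0) (0,1) (-1,1) (-1,2) (-2,2) (-2,1) (-2,0) (-3,0)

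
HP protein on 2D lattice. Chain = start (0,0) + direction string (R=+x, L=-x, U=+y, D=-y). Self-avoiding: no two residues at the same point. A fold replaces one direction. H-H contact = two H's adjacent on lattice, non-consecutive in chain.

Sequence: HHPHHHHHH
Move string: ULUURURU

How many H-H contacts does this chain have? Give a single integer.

Answer: 0

Derivation:
Positions: [(0, 0), (0, 1), (-1, 1), (-1, 2), (-1, 3), (0, 3), (0, 4), (1, 4), (1, 5)]
No H-H contacts found.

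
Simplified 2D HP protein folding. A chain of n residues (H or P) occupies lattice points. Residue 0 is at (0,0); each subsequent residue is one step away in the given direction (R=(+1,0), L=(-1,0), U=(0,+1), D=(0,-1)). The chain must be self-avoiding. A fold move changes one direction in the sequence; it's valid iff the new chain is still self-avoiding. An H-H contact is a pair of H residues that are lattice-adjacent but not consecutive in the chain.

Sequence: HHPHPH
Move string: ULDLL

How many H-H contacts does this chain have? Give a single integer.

Answer: 1

Derivation:
Positions: [(0, 0), (0, 1), (-1, 1), (-1, 0), (-2, 0), (-3, 0)]
H-H contact: residue 0 @(0,0) - residue 3 @(-1, 0)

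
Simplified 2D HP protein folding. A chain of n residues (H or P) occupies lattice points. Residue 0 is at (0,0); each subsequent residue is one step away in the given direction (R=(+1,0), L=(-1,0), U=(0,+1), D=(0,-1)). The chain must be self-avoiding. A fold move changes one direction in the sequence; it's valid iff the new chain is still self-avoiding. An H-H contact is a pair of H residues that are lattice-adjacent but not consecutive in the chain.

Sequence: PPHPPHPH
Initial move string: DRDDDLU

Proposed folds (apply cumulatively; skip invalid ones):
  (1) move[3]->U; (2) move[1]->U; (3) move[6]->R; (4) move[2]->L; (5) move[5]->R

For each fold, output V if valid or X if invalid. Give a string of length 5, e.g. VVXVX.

Initial: DRDDDLU -> [(0, 0), (0, -1), (1, -1), (1, -2), (1, -3), (1, -4), (0, -4), (0, -3)]
Fold 1: move[3]->U => DRDUDLU INVALID (collision), skipped
Fold 2: move[1]->U => DUDDDLU INVALID (collision), skipped
Fold 3: move[6]->R => DRDDDLR INVALID (collision), skipped
Fold 4: move[2]->L => DRLDDLU INVALID (collision), skipped
Fold 5: move[5]->R => DRDDDRU VALID

Answer: XXXXV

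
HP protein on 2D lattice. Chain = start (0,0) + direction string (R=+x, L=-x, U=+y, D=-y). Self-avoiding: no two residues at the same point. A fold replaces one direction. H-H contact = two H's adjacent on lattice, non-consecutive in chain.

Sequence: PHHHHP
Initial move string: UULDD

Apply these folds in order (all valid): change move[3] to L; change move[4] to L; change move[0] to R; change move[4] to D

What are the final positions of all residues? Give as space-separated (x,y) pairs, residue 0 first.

Answer: (0,0) (1,0) (1,1) (0,1) (-1,1) (-1,0)

Derivation:
Initial moves: UULDD
Fold: move[3]->L => UULLD (positions: [(0, 0), (0, 1), (0, 2), (-1, 2), (-2, 2), (-2, 1)])
Fold: move[4]->L => UULLL (positions: [(0, 0), (0, 1), (0, 2), (-1, 2), (-2, 2), (-3, 2)])
Fold: move[0]->R => RULLL (positions: [(0, 0), (1, 0), (1, 1), (0, 1), (-1, 1), (-2, 1)])
Fold: move[4]->D => RULLD (positions: [(0, 0), (1, 0), (1, 1), (0, 1), (-1, 1), (-1, 0)])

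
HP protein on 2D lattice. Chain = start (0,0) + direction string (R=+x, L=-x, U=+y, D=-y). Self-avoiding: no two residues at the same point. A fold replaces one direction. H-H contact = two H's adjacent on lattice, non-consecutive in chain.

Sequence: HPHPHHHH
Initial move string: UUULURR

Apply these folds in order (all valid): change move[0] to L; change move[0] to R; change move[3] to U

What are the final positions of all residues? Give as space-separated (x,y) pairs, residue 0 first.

Answer: (0,0) (1,0) (1,1) (1,2) (1,3) (1,4) (2,4) (3,4)

Derivation:
Initial moves: UUULURR
Fold: move[0]->L => LUULURR (positions: [(0, 0), (-1, 0), (-1, 1), (-1, 2), (-2, 2), (-2, 3), (-1, 3), (0, 3)])
Fold: move[0]->R => RUULURR (positions: [(0, 0), (1, 0), (1, 1), (1, 2), (0, 2), (0, 3), (1, 3), (2, 3)])
Fold: move[3]->U => RUUUURR (positions: [(0, 0), (1, 0), (1, 1), (1, 2), (1, 3), (1, 4), (2, 4), (3, 4)])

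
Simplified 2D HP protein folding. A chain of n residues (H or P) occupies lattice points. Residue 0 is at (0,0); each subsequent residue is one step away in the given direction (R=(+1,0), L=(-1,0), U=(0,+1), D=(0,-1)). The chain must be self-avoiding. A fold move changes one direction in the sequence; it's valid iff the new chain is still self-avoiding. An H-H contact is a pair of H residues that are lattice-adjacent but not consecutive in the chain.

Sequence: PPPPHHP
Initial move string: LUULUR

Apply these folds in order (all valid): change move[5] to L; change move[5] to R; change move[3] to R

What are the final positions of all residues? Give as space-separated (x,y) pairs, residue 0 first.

Answer: (0,0) (-1,0) (-1,1) (-1,2) (0,2) (0,3) (1,3)

Derivation:
Initial moves: LUULUR
Fold: move[5]->L => LUULUL (positions: [(0, 0), (-1, 0), (-1, 1), (-1, 2), (-2, 2), (-2, 3), (-3, 3)])
Fold: move[5]->R => LUULUR (positions: [(0, 0), (-1, 0), (-1, 1), (-1, 2), (-2, 2), (-2, 3), (-1, 3)])
Fold: move[3]->R => LUURUR (positions: [(0, 0), (-1, 0), (-1, 1), (-1, 2), (0, 2), (0, 3), (1, 3)])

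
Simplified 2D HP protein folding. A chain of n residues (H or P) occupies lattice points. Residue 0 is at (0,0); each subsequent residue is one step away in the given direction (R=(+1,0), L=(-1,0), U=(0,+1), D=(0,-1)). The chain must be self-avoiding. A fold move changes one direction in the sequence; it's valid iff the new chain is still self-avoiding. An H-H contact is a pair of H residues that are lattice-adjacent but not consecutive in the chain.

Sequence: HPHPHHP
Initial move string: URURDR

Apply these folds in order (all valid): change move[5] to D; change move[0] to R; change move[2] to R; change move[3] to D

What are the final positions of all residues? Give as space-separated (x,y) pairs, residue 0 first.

Initial moves: URURDR
Fold: move[5]->D => URURDD (positions: [(0, 0), (0, 1), (1, 1), (1, 2), (2, 2), (2, 1), (2, 0)])
Fold: move[0]->R => RRURDD (positions: [(0, 0), (1, 0), (2, 0), (2, 1), (3, 1), (3, 0), (3, -1)])
Fold: move[2]->R => RRRRDD (positions: [(0, 0), (1, 0), (2, 0), (3, 0), (4, 0), (4, -1), (4, -2)])
Fold: move[3]->D => RRRDDD (positions: [(0, 0), (1, 0), (2, 0), (3, 0), (3, -1), (3, -2), (3, -3)])

Answer: (0,0) (1,0) (2,0) (3,0) (3,-1) (3,-2) (3,-3)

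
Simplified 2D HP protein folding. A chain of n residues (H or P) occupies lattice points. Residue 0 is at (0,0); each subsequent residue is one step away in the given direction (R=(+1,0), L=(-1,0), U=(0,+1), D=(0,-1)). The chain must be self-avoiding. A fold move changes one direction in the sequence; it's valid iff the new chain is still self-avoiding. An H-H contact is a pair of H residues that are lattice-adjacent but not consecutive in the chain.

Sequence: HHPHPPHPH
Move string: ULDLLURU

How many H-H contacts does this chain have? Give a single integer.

Answer: 1

Derivation:
Positions: [(0, 0), (0, 1), (-1, 1), (-1, 0), (-2, 0), (-3, 0), (-3, 1), (-2, 1), (-2, 2)]
H-H contact: residue 0 @(0,0) - residue 3 @(-1, 0)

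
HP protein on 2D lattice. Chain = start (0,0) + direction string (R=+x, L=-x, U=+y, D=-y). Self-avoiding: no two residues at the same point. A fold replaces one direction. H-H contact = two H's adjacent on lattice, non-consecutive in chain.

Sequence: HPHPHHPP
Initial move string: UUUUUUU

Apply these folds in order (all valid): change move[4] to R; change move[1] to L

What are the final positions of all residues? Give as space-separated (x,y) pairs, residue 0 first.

Initial moves: UUUUUUU
Fold: move[4]->R => UUUURUU (positions: [(0, 0), (0, 1), (0, 2), (0, 3), (0, 4), (1, 4), (1, 5), (1, 6)])
Fold: move[1]->L => ULUURUU (positions: [(0, 0), (0, 1), (-1, 1), (-1, 2), (-1, 3), (0, 3), (0, 4), (0, 5)])

Answer: (0,0) (0,1) (-1,1) (-1,2) (-1,3) (0,3) (0,4) (0,5)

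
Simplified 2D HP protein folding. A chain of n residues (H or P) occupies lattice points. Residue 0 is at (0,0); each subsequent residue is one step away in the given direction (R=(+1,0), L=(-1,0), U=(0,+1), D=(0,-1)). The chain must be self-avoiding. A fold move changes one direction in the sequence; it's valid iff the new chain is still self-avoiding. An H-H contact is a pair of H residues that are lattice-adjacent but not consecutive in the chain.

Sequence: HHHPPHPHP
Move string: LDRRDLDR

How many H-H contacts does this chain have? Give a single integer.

Positions: [(0, 0), (-1, 0), (-1, -1), (0, -1), (1, -1), (1, -2), (0, -2), (0, -3), (1, -3)]
No H-H contacts found.

Answer: 0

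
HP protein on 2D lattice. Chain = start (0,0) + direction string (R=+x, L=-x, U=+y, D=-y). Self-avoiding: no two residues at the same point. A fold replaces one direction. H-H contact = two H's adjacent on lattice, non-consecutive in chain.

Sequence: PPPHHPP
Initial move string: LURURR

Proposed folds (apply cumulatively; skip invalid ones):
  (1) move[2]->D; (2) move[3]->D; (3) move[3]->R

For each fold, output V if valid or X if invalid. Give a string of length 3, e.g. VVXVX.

Initial: LURURR -> [(0, 0), (-1, 0), (-1, 1), (0, 1), (0, 2), (1, 2), (2, 2)]
Fold 1: move[2]->D => LUDURR INVALID (collision), skipped
Fold 2: move[3]->D => LURDRR INVALID (collision), skipped
Fold 3: move[3]->R => LURRRR VALID

Answer: XXV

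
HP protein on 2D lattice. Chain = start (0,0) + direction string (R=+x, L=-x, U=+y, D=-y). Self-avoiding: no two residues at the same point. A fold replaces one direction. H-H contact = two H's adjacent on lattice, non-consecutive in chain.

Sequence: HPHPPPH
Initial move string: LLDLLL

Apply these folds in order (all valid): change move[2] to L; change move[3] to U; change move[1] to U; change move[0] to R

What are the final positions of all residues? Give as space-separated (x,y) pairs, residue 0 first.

Initial moves: LLDLLL
Fold: move[2]->L => LLLLLL (positions: [(0, 0), (-1, 0), (-2, 0), (-3, 0), (-4, 0), (-5, 0), (-6, 0)])
Fold: move[3]->U => LLLULL (positions: [(0, 0), (-1, 0), (-2, 0), (-3, 0), (-3, 1), (-4, 1), (-5, 1)])
Fold: move[1]->U => LULULL (positions: [(0, 0), (-1, 0), (-1, 1), (-2, 1), (-2, 2), (-3, 2), (-4, 2)])
Fold: move[0]->R => RULULL (positions: [(0, 0), (1, 0), (1, 1), (0, 1), (0, 2), (-1, 2), (-2, 2)])

Answer: (0,0) (1,0) (1,1) (0,1) (0,2) (-1,2) (-2,2)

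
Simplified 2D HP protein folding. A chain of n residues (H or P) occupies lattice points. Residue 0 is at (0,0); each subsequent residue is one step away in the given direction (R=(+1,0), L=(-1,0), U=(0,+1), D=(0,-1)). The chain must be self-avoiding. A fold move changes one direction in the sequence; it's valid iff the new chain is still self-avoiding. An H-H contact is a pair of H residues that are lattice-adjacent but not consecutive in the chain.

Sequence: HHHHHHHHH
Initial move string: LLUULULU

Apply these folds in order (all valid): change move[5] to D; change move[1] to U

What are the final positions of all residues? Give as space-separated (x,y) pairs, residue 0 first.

Answer: (0,0) (-1,0) (-1,1) (-1,2) (-1,3) (-2,3) (-2,2) (-3,2) (-3,3)

Derivation:
Initial moves: LLUULULU
Fold: move[5]->D => LLUULDLU (positions: [(0, 0), (-1, 0), (-2, 0), (-2, 1), (-2, 2), (-3, 2), (-3, 1), (-4, 1), (-4, 2)])
Fold: move[1]->U => LUUULDLU (positions: [(0, 0), (-1, 0), (-1, 1), (-1, 2), (-1, 3), (-2, 3), (-2, 2), (-3, 2), (-3, 3)])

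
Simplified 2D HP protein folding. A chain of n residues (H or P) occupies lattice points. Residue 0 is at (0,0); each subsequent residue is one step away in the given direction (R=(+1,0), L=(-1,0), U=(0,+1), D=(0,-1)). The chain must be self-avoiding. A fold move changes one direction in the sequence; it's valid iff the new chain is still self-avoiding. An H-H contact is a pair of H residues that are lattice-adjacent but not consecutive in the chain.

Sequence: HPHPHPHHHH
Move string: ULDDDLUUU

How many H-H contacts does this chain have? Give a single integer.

Answer: 2

Derivation:
Positions: [(0, 0), (0, 1), (-1, 1), (-1, 0), (-1, -1), (-1, -2), (-2, -2), (-2, -1), (-2, 0), (-2, 1)]
H-H contact: residue 2 @(-1,1) - residue 9 @(-2, 1)
H-H contact: residue 4 @(-1,-1) - residue 7 @(-2, -1)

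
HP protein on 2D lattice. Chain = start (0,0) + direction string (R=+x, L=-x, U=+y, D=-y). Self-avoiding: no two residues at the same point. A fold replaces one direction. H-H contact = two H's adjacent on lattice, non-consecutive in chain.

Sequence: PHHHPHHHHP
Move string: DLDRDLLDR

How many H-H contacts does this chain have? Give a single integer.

Answer: 1

Derivation:
Positions: [(0, 0), (0, -1), (-1, -1), (-1, -2), (0, -2), (0, -3), (-1, -3), (-2, -3), (-2, -4), (-1, -4)]
H-H contact: residue 3 @(-1,-2) - residue 6 @(-1, -3)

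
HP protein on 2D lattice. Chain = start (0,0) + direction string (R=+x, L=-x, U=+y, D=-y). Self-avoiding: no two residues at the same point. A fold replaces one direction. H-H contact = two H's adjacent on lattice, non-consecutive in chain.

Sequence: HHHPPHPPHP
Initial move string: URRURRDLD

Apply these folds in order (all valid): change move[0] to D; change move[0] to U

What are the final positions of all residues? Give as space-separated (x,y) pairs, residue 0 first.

Answer: (0,0) (0,1) (1,1) (2,1) (2,2) (3,2) (4,2) (4,1) (3,1) (3,0)

Derivation:
Initial moves: URRURRDLD
Fold: move[0]->D => DRRURRDLD (positions: [(0, 0), (0, -1), (1, -1), (2, -1), (2, 0), (3, 0), (4, 0), (4, -1), (3, -1), (3, -2)])
Fold: move[0]->U => URRURRDLD (positions: [(0, 0), (0, 1), (1, 1), (2, 1), (2, 2), (3, 2), (4, 2), (4, 1), (3, 1), (3, 0)])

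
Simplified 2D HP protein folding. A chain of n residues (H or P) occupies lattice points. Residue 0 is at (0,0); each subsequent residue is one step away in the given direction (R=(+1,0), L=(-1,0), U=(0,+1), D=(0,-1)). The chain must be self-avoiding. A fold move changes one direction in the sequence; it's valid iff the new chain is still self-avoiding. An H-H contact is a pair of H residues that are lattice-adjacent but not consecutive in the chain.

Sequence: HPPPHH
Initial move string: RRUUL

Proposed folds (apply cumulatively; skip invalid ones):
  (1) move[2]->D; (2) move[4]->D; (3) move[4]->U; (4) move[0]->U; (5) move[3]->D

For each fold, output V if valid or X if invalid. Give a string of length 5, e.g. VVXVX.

Answer: XXVVX

Derivation:
Initial: RRUUL -> [(0, 0), (1, 0), (2, 0), (2, 1), (2, 2), (1, 2)]
Fold 1: move[2]->D => RRDUL INVALID (collision), skipped
Fold 2: move[4]->D => RRUUD INVALID (collision), skipped
Fold 3: move[4]->U => RRUUU VALID
Fold 4: move[0]->U => URUUU VALID
Fold 5: move[3]->D => URUDU INVALID (collision), skipped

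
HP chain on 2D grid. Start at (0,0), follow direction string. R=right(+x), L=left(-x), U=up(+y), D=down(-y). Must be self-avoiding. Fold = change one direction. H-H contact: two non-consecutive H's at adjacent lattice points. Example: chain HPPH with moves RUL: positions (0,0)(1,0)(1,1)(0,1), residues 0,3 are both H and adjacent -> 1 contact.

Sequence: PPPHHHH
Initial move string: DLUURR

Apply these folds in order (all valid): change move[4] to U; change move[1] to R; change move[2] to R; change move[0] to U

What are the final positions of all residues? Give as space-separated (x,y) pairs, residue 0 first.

Answer: (0,0) (0,1) (1,1) (2,1) (2,2) (2,3) (3,3)

Derivation:
Initial moves: DLUURR
Fold: move[4]->U => DLUUUR (positions: [(0, 0), (0, -1), (-1, -1), (-1, 0), (-1, 1), (-1, 2), (0, 2)])
Fold: move[1]->R => DRUUUR (positions: [(0, 0), (0, -1), (1, -1), (1, 0), (1, 1), (1, 2), (2, 2)])
Fold: move[2]->R => DRRUUR (positions: [(0, 0), (0, -1), (1, -1), (2, -1), (2, 0), (2, 1), (3, 1)])
Fold: move[0]->U => URRUUR (positions: [(0, 0), (0, 1), (1, 1), (2, 1), (2, 2), (2, 3), (3, 3)])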